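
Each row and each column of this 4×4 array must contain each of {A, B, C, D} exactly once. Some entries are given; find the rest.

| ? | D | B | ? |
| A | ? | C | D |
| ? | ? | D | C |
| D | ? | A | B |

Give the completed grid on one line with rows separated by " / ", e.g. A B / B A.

C D B A / A B C D / B A D C / D C A B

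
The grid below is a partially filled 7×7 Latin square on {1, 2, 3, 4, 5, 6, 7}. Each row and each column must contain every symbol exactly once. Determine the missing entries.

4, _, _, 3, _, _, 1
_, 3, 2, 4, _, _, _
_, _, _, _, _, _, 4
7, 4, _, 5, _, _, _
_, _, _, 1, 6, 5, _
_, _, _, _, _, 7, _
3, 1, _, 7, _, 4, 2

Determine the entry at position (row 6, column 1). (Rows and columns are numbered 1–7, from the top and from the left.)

1

Cell (r5,c1): row 5 has {1,5,6}; column 1 has {3,4,7} → 2.
Cell (r5,c2): row 5 has {1,2,5,6}; column 2 has {1,3,4} → 7.
Cell (r5,c7): row 5 has {1,2,5,6,7}; column 7 has {1,2,4} → 3.
Cell (r7,c5): row 7 has {1,2,3,4,7}; column 5 has {6} → 5.
Cell (r4,c7): row 4 has {4,5,7}; column 7 has {1,2,3,4} → 6.
Cell (r5,c3): row 5 has {1,2,3,5,6,7}; column 3 has {2} → 4.
Cell (r6,c7): row 6 has {7}; column 7 has {1,2,3,4,6} → 5.
Cell (r7,c3): row 7 has {1,2,3,4,5,7}; column 3 has {2,4} → 6.
Cell (r2,c7): row 2 has {2,3,4}; column 7 has {1,2,3,4,5,6} → 7.
Cell (r2,c5): row 2 has {2,3,4,7}; column 5 has {5,6} → 1.
Cell (r2,c6): row 2 has {1,2,3,4,7}; column 6 has {4,5,7} → 6.
Cell (r1,c6): row 1 has {1,3,4}; column 6 has {4,5,6,7} → 2.
Cell (r2,c1): row 2 has {1,2,3,4,6,7}; column 1 has {2,3,4,7} → 5.
Cell (r1,c5): row 1 has {1,2,3,4}; column 5 has {1,5,6} → 7.
Cell (r1,c3): row 1 has {1,2,3,4,7}; column 3 has {2,4,6} → 5.
Cell (r1,c2): row 1 has {1,2,3,4,5,7}; column 2 has {1,3,4,7} → 6.
Cell (r6,c2): row 6 has {5,7}; column 2 has {1,3,4,6,7} → 2.
Cell (r6,c4): row 6 has {2,5,7}; column 4 has {1,3,4,5,7} → 6.
Cell (r3,c2): row 3 has {4}; column 2 has {1,2,3,4,6,7} → 5.
Cell (r3,c4): row 3 has {4,5}; column 4 has {1,3,4,5,6,7} → 2.
Cell (r3,c5): row 3 has {2,4,5}; column 5 has {1,5,6,7} → 3.
Cell (r3,c6): row 3 has {2,3,4,5}; column 6 has {2,4,5,6,7} → 1.
Cell (r4,c5): row 4 has {4,5,6,7}; column 5 has {1,3,5,6,7} → 2.
Cell (r4,c6): row 4 has {2,4,5,6,7}; column 6 has {1,2,4,5,6,7} → 3.
Cell (r6,c1): row 6 has {2,5,6,7}; column 1 has {2,3,4,5,7} → 1.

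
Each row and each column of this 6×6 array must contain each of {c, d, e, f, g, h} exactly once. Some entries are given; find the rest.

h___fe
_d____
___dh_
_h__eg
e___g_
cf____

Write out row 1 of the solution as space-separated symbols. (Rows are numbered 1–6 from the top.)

(r2,c5) = c
(r5,c2) = c
(r6,c5) = d
(r6,c6) = h
(r1,c2) = g
(r1,c4) = c
(r2,c6) = f
(r3,c2) = e
(r3,c6) = c
(r4,c4) = f
(r5,c4) = h
(r5,c6) = d
(r1,c3) = d

h g d c f e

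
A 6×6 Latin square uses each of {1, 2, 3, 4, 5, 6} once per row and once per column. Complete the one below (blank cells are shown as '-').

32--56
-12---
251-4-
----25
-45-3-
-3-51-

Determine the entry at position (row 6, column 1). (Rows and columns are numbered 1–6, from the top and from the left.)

4

Cell (r1,c3): row 1 has {2,3,5,6}; column 3 has {1,2,5} → 4.
Cell (r1,c4): row 1 has {2,3,4,5,6}; column 4 has {5} → 1.
Cell (r2,c5): row 2 has {1,2}; column 5 has {1,2,3,4,5} → 6.
Cell (r3,c6): row 3 has {1,2,4,5}; column 6 has {5,6} → 3.
Cell (r4,c2): row 4 has {2,5}; column 2 has {1,2,3,4,5} → 6.
Cell (r4,c3): row 4 has {2,5,6}; column 3 has {1,2,4,5} → 3.
Cell (r4,c4): row 4 has {2,3,5,6}; column 4 has {1,5} → 4.
Cell (r6,c3): row 6 has {1,3,5}; column 3 has {1,2,3,4,5} → 6.
Cell (r2,c4): row 2 has {1,2,6}; column 4 has {1,4,5} → 3.
Cell (r2,c6): row 2 has {1,2,3,6}; column 6 has {3,5,6} → 4.
Cell (r3,c4): row 3 has {1,2,3,4,5}; column 4 has {1,3,4,5} → 6.
Cell (r4,c1): row 4 has {2,3,4,5,6}; column 1 has {2,3} → 1.
Cell (r5,c1): row 5 has {3,4,5}; column 1 has {1,2,3} → 6.
Cell (r5,c4): row 5 has {3,4,5,6}; column 4 has {1,3,4,5,6} → 2.
Cell (r5,c6): row 5 has {2,3,4,5,6}; column 6 has {3,4,5,6} → 1.
Cell (r6,c1): row 6 has {1,3,5,6}; column 1 has {1,2,3,6} → 4.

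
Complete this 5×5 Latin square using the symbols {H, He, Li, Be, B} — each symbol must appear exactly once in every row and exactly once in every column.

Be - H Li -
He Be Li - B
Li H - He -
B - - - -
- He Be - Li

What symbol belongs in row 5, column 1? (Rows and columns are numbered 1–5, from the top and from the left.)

H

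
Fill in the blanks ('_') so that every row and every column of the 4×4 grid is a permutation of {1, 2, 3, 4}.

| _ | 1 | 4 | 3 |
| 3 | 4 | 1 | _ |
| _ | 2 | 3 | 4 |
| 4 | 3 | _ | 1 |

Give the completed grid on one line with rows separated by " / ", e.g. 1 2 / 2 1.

Cell (r1,c1): row 1 has {1,3,4}; column 1 has {3,4} → 2.
Cell (r2,c4): row 2 has {1,3,4}; column 4 has {1,3,4} → 2.
Cell (r3,c1): row 3 has {2,3,4}; column 1 has {2,3,4} → 1.
Cell (r4,c3): row 4 has {1,3,4}; column 3 has {1,3,4} → 2.

2 1 4 3 / 3 4 1 2 / 1 2 3 4 / 4 3 2 1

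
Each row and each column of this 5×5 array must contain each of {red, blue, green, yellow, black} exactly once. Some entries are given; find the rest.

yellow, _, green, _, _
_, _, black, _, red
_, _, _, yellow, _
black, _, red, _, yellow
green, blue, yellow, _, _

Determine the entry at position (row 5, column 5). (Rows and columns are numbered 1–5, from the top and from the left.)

black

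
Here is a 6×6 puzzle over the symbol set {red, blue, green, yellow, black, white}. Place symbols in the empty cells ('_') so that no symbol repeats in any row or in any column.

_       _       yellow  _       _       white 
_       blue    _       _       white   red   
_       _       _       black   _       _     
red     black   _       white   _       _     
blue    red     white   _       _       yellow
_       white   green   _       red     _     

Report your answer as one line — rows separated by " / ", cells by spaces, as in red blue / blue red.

At row 1, column 2: row 1 has {yellow,white}; column 2 has {red,blue,black,white}; that leaves green.
At row 2, column 3: row 2 has {red,blue,white}; column 3 has {green,yellow,white}; that leaves black.
At row 3, column 2: row 3 has {black}; column 2 has {red,blue,green,black,white}; that leaves yellow.
At row 4, column 3: row 4 has {red,black,white}; column 3 has {green,yellow,black,white}; that leaves blue.
At row 4, column 6: row 4 has {red,blue,black,white}; column 6 has {red,yellow,white}; that leaves green.
At row 5, column 4: row 5 has {red,blue,yellow,white}; column 4 has {black,white}; that leaves green.
At row 5, column 5: row 5 has {red,blue,green,yellow,white}; column 5 has {red,white}; that leaves black.
At row 1, column 1: row 1 has {green,yellow,white}; column 1 has {red,blue}; that leaves black.
At row 1, column 5: row 1 has {green,yellow,black,white}; column 5 has {red,black,white}; that leaves blue.
At row 2, column 4: row 2 has {red,blue,black,white}; column 4 has {green,black,white}; that leaves yellow.
At row 3, column 3: row 3 has {yellow,black}; column 3 has {blue,green,yellow,black,white}; that leaves red.
At row 3, column 5: row 3 has {red,yellow,black}; column 5 has {red,blue,black,white}; that leaves green.
At row 3, column 6: row 3 has {red,green,yellow,black}; column 6 has {red,green,yellow,white}; that leaves blue.
At row 4, column 5: row 4 has {red,blue,green,black,white}; column 5 has {red,blue,green,black,white}; that leaves yellow.
At row 6, column 1: row 6 has {red,green,white}; column 1 has {red,blue,black}; that leaves yellow.
At row 6, column 4: row 6 has {red,green,yellow,white}; column 4 has {green,yellow,black,white}; that leaves blue.
At row 6, column 6: row 6 has {red,blue,green,yellow,white}; column 6 has {red,blue,green,yellow,white}; that leaves black.
At row 1, column 4: row 1 has {blue,green,yellow,black,white}; column 4 has {blue,green,yellow,black,white}; that leaves red.
At row 2, column 1: row 2 has {red,blue,yellow,black,white}; column 1 has {red,blue,yellow,black}; that leaves green.
At row 3, column 1: row 3 has {red,blue,green,yellow,black}; column 1 has {red,blue,green,yellow,black}; that leaves white.

black green yellow red blue white / green blue black yellow white red / white yellow red black green blue / red black blue white yellow green / blue red white green black yellow / yellow white green blue red black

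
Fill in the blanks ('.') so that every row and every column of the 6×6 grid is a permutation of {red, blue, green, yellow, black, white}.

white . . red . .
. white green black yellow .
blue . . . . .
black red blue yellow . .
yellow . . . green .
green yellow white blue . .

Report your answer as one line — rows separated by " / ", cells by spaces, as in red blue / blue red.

white green black red blue yellow / red white green black yellow blue / blue black yellow green red white / black red blue yellow white green / yellow blue red white green black / green yellow white blue black red

Cell (r2,c1): row 2 has {green,yellow,black,white}; column 1 has {blue,green,yellow,black,white} → red.
Cell (r2,c6): row 2 has {red,green,yellow,black,white}; column 6 is empty so far → blue.
Cell (r4,c5): row 4 has {red,blue,yellow,black}; column 5 has {green,yellow} → white.
Cell (r4,c6): row 4 has {red,blue,yellow,black,white}; column 6 has {blue} → green.
Cell (r5,c4): row 5 has {green,yellow}; column 4 has {red,blue,yellow,black} → white.
Cell (r3,c4): row 3 has {blue}; column 4 has {red,blue,yellow,black,white} → green.
Cell (r3,c2): row 3 has {blue,green}; column 2 has {red,yellow,white} → black.
Cell (r3,c5): row 3 has {blue,green,black}; column 5 has {green,yellow,white} → red.
Cell (r5,c2): row 5 has {green,yellow,white}; column 2 has {red,yellow,black,white} → blue.
Cell (r6,c5): row 6 has {blue,green,yellow,white}; column 5 has {red,green,yellow,white} → black.
Cell (r6,c6): row 6 has {blue,green,yellow,black,white}; column 6 has {blue,green} → red.
Cell (r1,c2): row 1 has {red,white}; column 2 has {red,blue,yellow,black,white} → green.
Cell (r1,c5): row 1 has {red,green,white}; column 5 has {red,green,yellow,black,white} → blue.
Cell (r3,c3): row 3 has {red,blue,green,black}; column 3 has {blue,green,white} → yellow.
Cell (r3,c6): row 3 has {red,blue,green,yellow,black}; column 6 has {red,blue,green} → white.
Cell (r5,c6): row 5 has {blue,green,yellow,white}; column 6 has {red,blue,green,white} → black.
Cell (r1,c3): row 1 has {red,blue,green,white}; column 3 has {blue,green,yellow,white} → black.
Cell (r1,c6): row 1 has {red,blue,green,black,white}; column 6 has {red,blue,green,black,white} → yellow.
Cell (r5,c3): row 5 has {blue,green,yellow,black,white}; column 3 has {blue,green,yellow,black,white} → red.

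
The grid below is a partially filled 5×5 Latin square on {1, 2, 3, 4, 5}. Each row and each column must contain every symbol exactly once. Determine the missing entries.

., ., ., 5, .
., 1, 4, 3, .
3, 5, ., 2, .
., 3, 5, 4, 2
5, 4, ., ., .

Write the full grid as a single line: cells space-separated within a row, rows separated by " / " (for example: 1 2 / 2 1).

4 2 3 5 1 / 2 1 4 3 5 / 3 5 1 2 4 / 1 3 5 4 2 / 5 4 2 1 3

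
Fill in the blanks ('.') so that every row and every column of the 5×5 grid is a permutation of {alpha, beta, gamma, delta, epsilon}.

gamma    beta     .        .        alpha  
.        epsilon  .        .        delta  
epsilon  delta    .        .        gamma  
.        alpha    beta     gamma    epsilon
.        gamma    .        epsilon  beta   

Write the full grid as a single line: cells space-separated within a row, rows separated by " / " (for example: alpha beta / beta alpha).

Cell (r1,c4): row 1 has {alpha,beta,gamma}; column 4 has {gamma,epsilon} → delta.
Cell (r3,c3): row 3 has {gamma,delta,epsilon}; column 3 has {beta} → alpha.
Cell (r3,c4): row 3 has {alpha,gamma,delta,epsilon}; column 4 has {gamma,delta,epsilon} → beta.
Cell (r4,c1): row 4 has {alpha,beta,gamma,epsilon}; column 1 has {gamma,epsilon} → delta.
Cell (r5,c1): row 5 has {beta,gamma,epsilon}; column 1 has {gamma,delta,epsilon} → alpha.
Cell (r5,c3): row 5 has {alpha,beta,gamma,epsilon}; column 3 has {alpha,beta} → delta.
Cell (r1,c3): row 1 has {alpha,beta,gamma,delta}; column 3 has {alpha,beta,delta} → epsilon.
Cell (r2,c1): row 2 has {delta,epsilon}; column 1 has {alpha,gamma,delta,epsilon} → beta.
Cell (r2,c3): row 2 has {beta,delta,epsilon}; column 3 has {alpha,beta,delta,epsilon} → gamma.
Cell (r2,c4): row 2 has {beta,gamma,delta,epsilon}; column 4 has {beta,gamma,delta,epsilon} → alpha.

gamma beta epsilon delta alpha / beta epsilon gamma alpha delta / epsilon delta alpha beta gamma / delta alpha beta gamma epsilon / alpha gamma delta epsilon beta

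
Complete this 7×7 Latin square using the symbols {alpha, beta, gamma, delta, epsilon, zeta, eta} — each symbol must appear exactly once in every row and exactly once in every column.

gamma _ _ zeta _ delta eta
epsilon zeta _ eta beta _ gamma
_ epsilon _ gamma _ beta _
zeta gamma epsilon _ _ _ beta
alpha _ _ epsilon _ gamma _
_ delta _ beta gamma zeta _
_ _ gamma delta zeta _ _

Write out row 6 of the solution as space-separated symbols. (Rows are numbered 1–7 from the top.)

eta delta alpha beta gamma zeta epsilon

(r2,c6) = alpha
(r4,c4) = alpha
(r4,c6) = eta
(r6,c1) = eta
(r6,c3) = alpha
(r6,c7) = epsilon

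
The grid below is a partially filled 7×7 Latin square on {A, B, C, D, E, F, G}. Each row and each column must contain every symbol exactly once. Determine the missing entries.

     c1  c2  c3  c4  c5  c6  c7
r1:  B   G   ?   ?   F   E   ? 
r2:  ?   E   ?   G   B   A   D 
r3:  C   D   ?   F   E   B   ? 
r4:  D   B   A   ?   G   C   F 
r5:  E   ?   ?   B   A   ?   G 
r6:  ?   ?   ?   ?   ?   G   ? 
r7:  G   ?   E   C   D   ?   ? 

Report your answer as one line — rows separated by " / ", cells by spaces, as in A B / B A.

(r2,c1) = F
(r2,c3) = C
(r3,c3) = G
(r3,c7) = A
(r4,c4) = E
(r6,c1) = A
(r6,c4) = D
(r6,c5) = C
(r7,c6) = F
(r7,c7) = B
(r1,c3) = D
(r1,c4) = A
(r1,c7) = C
(r5,c3) = F
(r5,c6) = D
(r6,c2) = F
(r6,c3) = B
(r6,c7) = E
(r7,c2) = A
(r5,c2) = C

B G D A F E C / F E C G B A D / C D G F E B A / D B A E G C F / E C F B A D G / A F B D C G E / G A E C D F B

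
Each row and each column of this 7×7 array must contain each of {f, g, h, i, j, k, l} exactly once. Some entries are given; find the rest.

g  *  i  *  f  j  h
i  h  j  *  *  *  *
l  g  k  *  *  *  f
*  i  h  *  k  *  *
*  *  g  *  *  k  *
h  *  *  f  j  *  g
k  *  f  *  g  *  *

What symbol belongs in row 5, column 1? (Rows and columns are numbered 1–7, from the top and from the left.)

j

At row 2, column 5: row 2 has {h,i,j}; column 5 has {f,g,j,k}; that leaves l.
At row 2, column 7: row 2 has {h,i,j,l}; column 7 has {f,g,h}; that leaves k.
At row 6, column 3: row 6 has {f,g,h,j}; column 3 has {f,g,h,i,j,k}; that leaves l.
At row 6, column 6: row 6 has {f,g,h,j,l}; column 6 has {j,k}; that leaves i.
At row 2, column 4: row 2 has {h,i,j,k,l}; column 4 has {f}; that leaves g.
At row 2, column 6: row 2 has {g,h,i,j,k,l}; column 6 has {i,j,k}; that leaves f.
At row 3, column 6: row 3 has {f,g,k,l}; column 6 has {f,i,j,k}; that leaves h.
At row 6, column 2: row 6 has {f,g,h,i,j,l}; column 2 has {g,h,i}; that leaves k.
At row 7, column 6: row 7 has {f,g,k}; column 6 has {f,h,i,j,k}; that leaves l.
At row 1, column 2: row 1 has {f,g,h,i,j}; column 2 has {g,h,i,k}; that leaves l.
At row 1, column 4: row 1 has {f,g,h,i,j,l}; column 4 has {f,g}; that leaves k.
At row 3, column 5: row 3 has {f,g,h,k,l}; column 5 has {f,g,j,k,l}; that leaves i.
At row 4, column 6: row 4 has {h,i,k}; column 6 has {f,h,i,j,k,l}; that leaves g.
At row 5, column 5: row 5 has {g,k}; column 5 has {f,g,i,j,k,l}; that leaves h.
At row 7, column 2: row 7 has {f,g,k,l}; column 2 has {g,h,i,k,l}; that leaves j.
At row 7, column 7: row 7 has {f,g,j,k,l}; column 7 has {f,g,h,k}; that leaves i.
At row 3, column 4: row 3 has {f,g,h,i,k,l}; column 4 has {f,g,k}; that leaves j.
At row 4, column 4: row 4 has {g,h,i,k}; column 4 has {f,g,j,k}; that leaves l.
At row 4, column 7: row 4 has {g,h,i,k,l}; column 7 has {f,g,h,i,k}; that leaves j.
At row 5, column 2: row 5 has {g,h,k}; column 2 has {g,h,i,j,k,l}; that leaves f.
At row 5, column 4: row 5 has {f,g,h,k}; column 4 has {f,g,j,k,l}; that leaves i.
At row 5, column 7: row 5 has {f,g,h,i,k}; column 7 has {f,g,h,i,j,k}; that leaves l.
At row 7, column 4: row 7 has {f,g,i,j,k,l}; column 4 has {f,g,i,j,k,l}; that leaves h.
At row 4, column 1: row 4 has {g,h,i,j,k,l}; column 1 has {g,h,i,k,l}; that leaves f.
At row 5, column 1: row 5 has {f,g,h,i,k,l}; column 1 has {f,g,h,i,k,l}; that leaves j.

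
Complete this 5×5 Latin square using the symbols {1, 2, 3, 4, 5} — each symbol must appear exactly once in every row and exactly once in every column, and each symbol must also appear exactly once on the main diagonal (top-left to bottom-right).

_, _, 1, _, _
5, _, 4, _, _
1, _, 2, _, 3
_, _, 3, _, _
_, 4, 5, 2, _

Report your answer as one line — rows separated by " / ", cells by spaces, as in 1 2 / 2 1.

4 2 1 3 5 / 5 3 4 1 2 / 1 5 2 4 3 / 2 1 3 5 4 / 3 4 5 2 1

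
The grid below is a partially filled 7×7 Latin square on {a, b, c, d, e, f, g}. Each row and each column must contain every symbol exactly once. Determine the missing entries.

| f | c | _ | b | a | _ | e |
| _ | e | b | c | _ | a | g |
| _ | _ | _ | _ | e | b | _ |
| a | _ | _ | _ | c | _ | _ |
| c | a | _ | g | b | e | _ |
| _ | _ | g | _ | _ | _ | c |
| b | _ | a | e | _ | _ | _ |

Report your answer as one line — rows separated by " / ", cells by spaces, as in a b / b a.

Cell (r1,c3): row 1 has {a,b,c,e,f}; column 3 has {a,b,g} → d.
Cell (r1,c6): row 1 has {a,b,c,d,e,f}; column 6 has {a,b,e} → g.
Cell (r2,c1): row 2 has {a,b,c,e,g}; column 1 has {a,b,c,f} → d.
Cell (r2,c5): row 2 has {a,b,c,d,e,g}; column 5 has {a,b,c,e} → f.
Cell (r3,c1): row 3 has {b,e}; column 1 has {a,b,c,d,f} → g.
Cell (r5,c3): row 5 has {a,b,c,e,g}; column 3 has {a,b,d,g} → f.
Cell (r5,c7): row 5 has {a,b,c,e,f,g}; column 7 has {c,e,g} → d.
Cell (r6,c1): row 6 has {c,g}; column 1 has {a,b,c,d,f,g} → e.
Cell (r6,c5): row 6 has {c,e,g}; column 5 has {a,b,c,e,f} → d.
Cell (r6,c6): row 6 has {c,d,e,g}; column 6 has {a,b,e,g} → f.
Cell (r7,c5): row 7 has {a,b,e}; column 5 has {a,b,c,d,e,f} → g.
Cell (r7,c7): row 7 has {a,b,e,g}; column 7 has {c,d,e,g} → f.
Cell (r3,c3): row 3 has {b,e,g}; column 3 has {a,b,d,f,g} → c.
Cell (r3,c7): row 3 has {b,c,e,g}; column 7 has {c,d,e,f,g} → a.
Cell (r4,c3): row 4 has {a,c}; column 3 has {a,b,c,d,f,g} → e.
Cell (r4,c6): row 4 has {a,c,e}; column 6 has {a,b,e,f,g} → d.
Cell (r4,c7): row 4 has {a,c,d,e}; column 7 has {a,c,d,e,f,g} → b.
Cell (r6,c2): row 6 has {c,d,e,f,g}; column 2 has {a,c,e} → b.
Cell (r6,c4): row 6 has {b,c,d,e,f,g}; column 4 has {b,c,e,g} → a.
Cell (r7,c2): row 7 has {a,b,e,f,g}; column 2 has {a,b,c,e} → d.
Cell (r7,c6): row 7 has {a,b,d,e,f,g}; column 6 has {a,b,d,e,f,g} → c.
Cell (r3,c2): row 3 has {a,b,c,e,g}; column 2 has {a,b,c,d,e} → f.
Cell (r3,c4): row 3 has {a,b,c,e,f,g}; column 4 has {a,b,c,e,g} → d.
Cell (r4,c2): row 4 has {a,b,c,d,e}; column 2 has {a,b,c,d,e,f} → g.
Cell (r4,c4): row 4 has {a,b,c,d,e,g}; column 4 has {a,b,c,d,e,g} → f.

f c d b a g e / d e b c f a g / g f c d e b a / a g e f c d b / c a f g b e d / e b g a d f c / b d a e g c f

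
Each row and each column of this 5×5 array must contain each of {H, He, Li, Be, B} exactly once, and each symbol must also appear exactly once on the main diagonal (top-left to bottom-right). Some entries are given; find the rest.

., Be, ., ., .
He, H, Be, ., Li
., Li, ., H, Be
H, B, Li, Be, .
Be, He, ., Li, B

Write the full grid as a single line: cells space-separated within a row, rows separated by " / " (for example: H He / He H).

(r1,c1) = Li
(r2,c4) = B
(r3,c1) = B
(r3,c3) = He
(r4,c5) = He
(r5,c3) = H
(r1,c3) = B
(r1,c4) = He
(r1,c5) = H

Li Be B He H / He H Be B Li / B Li He H Be / H B Li Be He / Be He H Li B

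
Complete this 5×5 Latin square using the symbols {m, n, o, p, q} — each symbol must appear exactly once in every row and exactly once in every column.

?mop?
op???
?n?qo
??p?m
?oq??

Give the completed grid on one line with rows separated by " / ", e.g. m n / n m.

q m o p n / o p n m q / p n m q o / n q p o m / m o q n p

(r3,c3) = m
(r4,c2) = q
(r2,c3) = n
(r2,c4) = m
(r2,c5) = q
(r3,c1) = p
(r4,c1) = n
(r4,c4) = o
(r5,c1) = m
(r5,c4) = n
(r5,c5) = p
(r1,c1) = q
(r1,c5) = n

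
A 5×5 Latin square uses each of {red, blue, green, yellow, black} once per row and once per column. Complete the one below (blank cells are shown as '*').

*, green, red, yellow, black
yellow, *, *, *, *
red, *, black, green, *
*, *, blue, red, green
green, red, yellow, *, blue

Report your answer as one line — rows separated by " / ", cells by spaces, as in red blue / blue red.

blue green red yellow black / yellow black green blue red / red blue black green yellow / black yellow blue red green / green red yellow black blue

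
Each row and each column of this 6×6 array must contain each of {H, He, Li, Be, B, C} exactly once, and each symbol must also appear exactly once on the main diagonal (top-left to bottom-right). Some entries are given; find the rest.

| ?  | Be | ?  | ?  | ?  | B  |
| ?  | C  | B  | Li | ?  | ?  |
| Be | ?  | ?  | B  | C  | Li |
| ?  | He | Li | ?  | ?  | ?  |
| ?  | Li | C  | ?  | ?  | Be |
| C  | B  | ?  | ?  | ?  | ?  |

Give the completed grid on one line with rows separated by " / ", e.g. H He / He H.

Li Be H C He B / H C B Li Be He / Be H He B C Li / B He Li Be H C / He Li C H B Be / C B Be He Li H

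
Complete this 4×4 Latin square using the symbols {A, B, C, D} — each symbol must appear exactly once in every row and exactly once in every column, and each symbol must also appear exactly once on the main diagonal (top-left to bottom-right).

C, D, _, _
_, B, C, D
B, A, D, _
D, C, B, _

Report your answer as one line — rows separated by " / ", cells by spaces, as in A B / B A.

C D A B / A B C D / B A D C / D C B A

(r1,c3): row 1 has {C,D}; column 3 has {B,C,D}, so it must be A.
(r1,c4): row 1 has {A,C,D}; column 4 has {D}, so it must be B.
(r2,c1): row 2 has {B,C,D}; column 1 has {B,C,D}, so it must be A.
(r3,c4): row 3 has {A,B,D}; column 4 has {B,D}, so it must be C.
(r4,c4): row 4 has {B,C,D}; column 4 has {B,C,D}; the diagonal has {B,C,D}, so it must be A.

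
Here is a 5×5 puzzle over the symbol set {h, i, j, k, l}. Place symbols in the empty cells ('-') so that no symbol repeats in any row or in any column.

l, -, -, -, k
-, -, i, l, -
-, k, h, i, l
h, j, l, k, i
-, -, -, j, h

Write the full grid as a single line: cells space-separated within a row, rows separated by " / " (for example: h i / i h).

l i j h k / k h i l j / j k h i l / h j l k i / i l k j h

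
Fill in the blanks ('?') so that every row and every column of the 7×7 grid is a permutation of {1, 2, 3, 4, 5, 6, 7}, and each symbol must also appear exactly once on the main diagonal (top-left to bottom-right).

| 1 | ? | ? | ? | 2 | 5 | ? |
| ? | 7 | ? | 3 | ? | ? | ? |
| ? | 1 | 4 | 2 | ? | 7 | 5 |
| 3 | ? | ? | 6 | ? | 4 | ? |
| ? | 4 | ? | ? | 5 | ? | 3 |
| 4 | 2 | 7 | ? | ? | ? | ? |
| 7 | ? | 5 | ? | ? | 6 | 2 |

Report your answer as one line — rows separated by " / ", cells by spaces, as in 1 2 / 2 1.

1 6 3 4 2 5 7 / 5 7 1 3 6 2 4 / 6 1 4 2 3 7 5 / 3 5 2 6 7 4 1 / 2 4 6 7 5 1 3 / 4 2 7 5 1 3 6 / 7 3 5 1 4 6 2

(r3,c1): row 3 has {1,2,4,5,7}; column 1 has {1,3,4,7}, so it must be 6.
(r3,c5): row 3 has {1,2,4,5,6,7}; column 5 has {2,5}, so it must be 3.
(r4,c2): row 4 has {3,4,6}; column 2 has {1,2,4,7}, so it must be 5.
(r5,c1): row 5 has {3,4,5}; column 1 has {1,3,4,6,7}, so it must be 2.
(r5,c6): row 5 has {2,3,4,5}; column 6 has {4,5,6,7}, so it must be 1.
(r6,c6): row 6 has {2,4,7}; column 6 has {1,4,5,6,7}; the diagonal has {1,2,4,5,6,7}, so it must be 3.
(r7,c2): row 7 has {2,5,6,7}; column 2 has {1,2,4,5,7}, so it must be 3.
(r1,c2): row 1 has {1,2,5}; column 2 has {1,2,3,4,5,7}, so it must be 6.
(r1,c3): row 1 has {1,2,5,6}; column 3 has {4,5,7}, so it must be 3.
(r2,c1): row 2 has {3,7}; column 1 has {1,2,3,4,6,7}, so it must be 5.
(r2,c6): row 2 has {3,5,7}; column 6 has {1,3,4,5,6,7}, so it must be 2.
(r5,c3): row 5 has {1,2,3,4,5}; column 3 has {3,4,5,7}, so it must be 6.
(r5,c4): row 5 has {1,2,3,4,5,6}; column 4 has {2,3,6}, so it must be 7.
(r1,c4): row 1 has {1,2,3,5,6}; column 4 has {2,3,6,7}, so it must be 4.
(r1,c7): row 1 has {1,2,3,4,5,6}; column 7 has {2,3,5}, so it must be 7.
(r2,c3): row 2 has {2,3,5,7}; column 3 has {3,4,5,6,7}, so it must be 1.
(r4,c3): row 4 has {3,4,5,6}; column 3 has {1,3,4,5,6,7}, so it must be 2.
(r4,c7): row 4 has {2,3,4,5,6}; column 7 has {2,3,5,7}, so it must be 1.
(r6,c7): row 6 has {2,3,4,7}; column 7 has {1,2,3,5,7}, so it must be 6.
(r7,c4): row 7 has {2,3,5,6,7}; column 4 has {2,3,4,6,7}, so it must be 1.
(r7,c5): row 7 has {1,2,3,5,6,7}; column 5 has {2,3,5}, so it must be 4.
(r2,c5): row 2 has {1,2,3,5,7}; column 5 has {2,3,4,5}, so it must be 6.
(r2,c7): row 2 has {1,2,3,5,6,7}; column 7 has {1,2,3,5,6,7}, so it must be 4.
(r4,c5): row 4 has {1,2,3,4,5,6}; column 5 has {2,3,4,5,6}, so it must be 7.
(r6,c4): row 6 has {2,3,4,6,7}; column 4 has {1,2,3,4,6,7}, so it must be 5.
(r6,c5): row 6 has {2,3,4,5,6,7}; column 5 has {2,3,4,5,6,7}, so it must be 1.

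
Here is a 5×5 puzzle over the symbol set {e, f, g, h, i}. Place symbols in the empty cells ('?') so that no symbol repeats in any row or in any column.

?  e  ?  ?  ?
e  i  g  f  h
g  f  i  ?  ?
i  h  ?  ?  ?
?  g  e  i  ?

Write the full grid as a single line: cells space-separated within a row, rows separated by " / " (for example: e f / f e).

Cell (r3,c5): row 3 has {f,g,i}; column 5 has {h} → e.
Cell (r4,c3): row 4 has {h,i}; column 3 has {e,g,i} → f.
Cell (r4,c5): row 4 has {f,h,i}; column 5 has {e,h} → g.
Cell (r5,c5): row 5 has {e,g,i}; column 5 has {e,g,h} → f.
Cell (r1,c3): row 1 has {e}; column 3 has {e,f,g,i} → h.
Cell (r1,c4): row 1 has {e,h}; column 4 has {f,i} → g.
Cell (r1,c5): row 1 has {e,g,h}; column 5 has {e,f,g,h} → i.
Cell (r3,c4): row 3 has {e,f,g,i}; column 4 has {f,g,i} → h.
Cell (r4,c4): row 4 has {f,g,h,i}; column 4 has {f,g,h,i} → e.
Cell (r5,c1): row 5 has {e,f,g,i}; column 1 has {e,g,i} → h.
Cell (r1,c1): row 1 has {e,g,h,i}; column 1 has {e,g,h,i} → f.

f e h g i / e i g f h / g f i h e / i h f e g / h g e i f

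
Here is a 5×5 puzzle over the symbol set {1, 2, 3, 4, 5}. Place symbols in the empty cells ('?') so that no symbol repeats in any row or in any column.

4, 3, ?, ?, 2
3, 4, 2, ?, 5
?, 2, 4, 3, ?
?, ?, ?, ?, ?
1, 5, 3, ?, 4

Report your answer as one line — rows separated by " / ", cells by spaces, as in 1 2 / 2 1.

row 2 has {2,3,4,5}; column 4 has {3} — only 1 is left for (r2,c4).
row 3 has {2,3,4}; column 1 has {1,3,4} — only 5 is left for (r3,c1).
row 3 has {2,3,4,5}; column 5 has {2,4,5} — only 1 is left for (r3,c5).
row 4 is empty so far; column 1 has {1,3,4,5} — only 2 is left for (r4,c1).
row 4 has {2}; column 2 has {2,3,4,5} — only 1 is left for (r4,c2).
row 4 has {1,2}; column 3 has {2,3,4} — only 5 is left for (r4,c3).
row 4 has {1,2,5}; column 4 has {1,3} — only 4 is left for (r4,c4).
row 4 has {1,2,4,5}; column 5 has {1,2,4,5} — only 3 is left for (r4,c5).
row 5 has {1,3,4,5}; column 4 has {1,3,4} — only 2 is left for (r5,c4).
row 1 has {2,3,4}; column 3 has {2,3,4,5} — only 1 is left for (r1,c3).
row 1 has {1,2,3,4}; column 4 has {1,2,3,4} — only 5 is left for (r1,c4).

4 3 1 5 2 / 3 4 2 1 5 / 5 2 4 3 1 / 2 1 5 4 3 / 1 5 3 2 4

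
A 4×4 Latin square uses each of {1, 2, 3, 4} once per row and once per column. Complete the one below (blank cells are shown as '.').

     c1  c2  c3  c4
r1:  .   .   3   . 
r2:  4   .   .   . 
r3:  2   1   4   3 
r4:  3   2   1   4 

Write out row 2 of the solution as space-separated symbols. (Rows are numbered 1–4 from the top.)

4 3 2 1

Cell (r1,c1): row 1 has {3}; column 1 has {2,3,4} → 1.
Cell (r1,c2): row 1 has {1,3}; column 2 has {1,2} → 4.
Cell (r1,c4): row 1 has {1,3,4}; column 4 has {3,4} → 2.
Cell (r2,c2): row 2 has {4}; column 2 has {1,2,4} → 3.
Cell (r2,c3): row 2 has {3,4}; column 3 has {1,3,4} → 2.
Cell (r2,c4): row 2 has {2,3,4}; column 4 has {2,3,4} → 1.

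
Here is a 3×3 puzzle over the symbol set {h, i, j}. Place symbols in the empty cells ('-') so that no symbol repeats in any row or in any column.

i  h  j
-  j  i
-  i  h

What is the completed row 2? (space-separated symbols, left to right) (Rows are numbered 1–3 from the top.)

h j i

(r2,c1): row 2 has {i,j}; column 1 has {i}, so it must be h.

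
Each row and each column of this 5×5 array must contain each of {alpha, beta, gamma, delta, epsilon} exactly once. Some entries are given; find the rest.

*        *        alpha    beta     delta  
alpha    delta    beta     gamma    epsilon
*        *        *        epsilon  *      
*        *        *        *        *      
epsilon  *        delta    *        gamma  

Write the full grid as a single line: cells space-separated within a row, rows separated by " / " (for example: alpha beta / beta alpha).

row 1 has {alpha,beta,delta}; column 1 has {alpha,epsilon} — only gamma is left for (r1,c1).
row 1 has {alpha,beta,gamma,delta}; column 2 has {delta} — only epsilon is left for (r1,c2).
row 3 has {epsilon}; column 3 has {alpha,beta,delta} — only gamma is left for (r3,c3).
row 4 is empty so far; column 3 has {alpha,beta,gamma,delta} — only epsilon is left for (r4,c3).
row 5 has {gamma,delta,epsilon}; column 4 has {beta,gamma,epsilon} — only alpha is left for (r5,c4).
row 4 has {epsilon}; column 4 has {alpha,beta,gamma,epsilon} — only delta is left for (r4,c4).
row 5 has {alpha,gamma,delta,epsilon}; column 2 has {delta,epsilon} — only beta is left for (r5,c2).
row 3 has {gamma,epsilon}; column 2 has {beta,delta,epsilon} — only alpha is left for (r3,c2).
row 3 has {alpha,gamma,epsilon}; column 5 has {gamma,delta,epsilon} — only beta is left for (r3,c5).
row 4 has {delta,epsilon}; column 1 has {alpha,gamma,epsilon} — only beta is left for (r4,c1).
row 4 has {beta,delta,epsilon}; column 2 has {alpha,beta,delta,epsilon} — only gamma is left for (r4,c2).
row 4 has {beta,gamma,delta,epsilon}; column 5 has {beta,gamma,delta,epsilon} — only alpha is left for (r4,c5).
row 3 has {alpha,beta,gamma,epsilon}; column 1 has {alpha,beta,gamma,epsilon} — only delta is left for (r3,c1).

gamma epsilon alpha beta delta / alpha delta beta gamma epsilon / delta alpha gamma epsilon beta / beta gamma epsilon delta alpha / epsilon beta delta alpha gamma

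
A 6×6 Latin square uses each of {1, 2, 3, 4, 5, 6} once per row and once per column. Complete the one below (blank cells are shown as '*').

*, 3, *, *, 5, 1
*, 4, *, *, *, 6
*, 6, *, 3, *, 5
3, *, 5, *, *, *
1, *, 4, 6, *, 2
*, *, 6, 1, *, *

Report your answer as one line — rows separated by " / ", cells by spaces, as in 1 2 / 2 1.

row 1 has {1,3,5}; column 3 has {4,5,6} — only 2 is left for (r1,c3).
row 1 has {1,2,3,5}; column 4 has {1,3,6} — only 4 is left for (r1,c4).
row 3 has {3,5,6}; column 3 has {2,4,5,6} — only 1 is left for (r3,c3).
row 4 has {3,5}; column 4 has {1,3,4,6} — only 2 is left for (r4,c4).
row 4 has {2,3,5}; column 6 has {1,2,5,6} — only 4 is left for (r4,c6).
row 5 has {1,2,4,6}; column 2 has {3,4,6} — only 5 is left for (r5,c2).
row 5 has {1,2,4,5,6}; column 5 has {5} — only 3 is left for (r5,c5).
row 6 has {1,6}; column 2 has {3,4,5,6} — only 2 is left for (r6,c2).
row 6 has {1,2,6}; column 5 has {3,5} — only 4 is left for (r6,c5).
row 6 has {1,2,4,6}; column 6 has {1,2,4,5,6} — only 3 is left for (r6,c6).
row 1 has {1,2,3,4,5}; column 1 has {1,3} — only 6 is left for (r1,c1).
row 2 has {4,6}; column 3 has {1,2,4,5,6} — only 3 is left for (r2,c3).
row 2 has {3,4,6}; column 4 has {1,2,3,4,6} — only 5 is left for (r2,c4).
row 3 has {1,3,5,6}; column 5 has {3,4,5} — only 2 is left for (r3,c5).
row 4 has {2,3,4,5}; column 2 has {2,3,4,5,6} — only 1 is left for (r4,c2).
row 4 has {1,2,3,4,5}; column 5 has {2,3,4,5} — only 6 is left for (r4,c5).
row 6 has {1,2,3,4,6}; column 1 has {1,3,6} — only 5 is left for (r6,c1).
row 2 has {3,4,5,6}; column 1 has {1,3,5,6} — only 2 is left for (r2,c1).
row 2 has {2,3,4,5,6}; column 5 has {2,3,4,5,6} — only 1 is left for (r2,c5).
row 3 has {1,2,3,5,6}; column 1 has {1,2,3,5,6} — only 4 is left for (r3,c1).

6 3 2 4 5 1 / 2 4 3 5 1 6 / 4 6 1 3 2 5 / 3 1 5 2 6 4 / 1 5 4 6 3 2 / 5 2 6 1 4 3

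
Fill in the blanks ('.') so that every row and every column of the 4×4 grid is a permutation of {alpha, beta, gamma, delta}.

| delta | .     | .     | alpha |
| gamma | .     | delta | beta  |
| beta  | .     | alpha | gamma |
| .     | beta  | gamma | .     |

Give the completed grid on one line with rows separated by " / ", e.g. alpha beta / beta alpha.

delta gamma beta alpha / gamma alpha delta beta / beta delta alpha gamma / alpha beta gamma delta

(r1,c2) = gamma
(r1,c3) = beta
(r2,c2) = alpha
(r3,c2) = delta
(r4,c1) = alpha
(r4,c4) = delta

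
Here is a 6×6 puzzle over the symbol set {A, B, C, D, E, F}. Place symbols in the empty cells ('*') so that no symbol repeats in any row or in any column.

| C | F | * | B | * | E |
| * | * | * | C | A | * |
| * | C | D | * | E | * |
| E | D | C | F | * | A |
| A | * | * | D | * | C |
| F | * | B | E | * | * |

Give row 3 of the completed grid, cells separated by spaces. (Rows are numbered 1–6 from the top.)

B C D A E F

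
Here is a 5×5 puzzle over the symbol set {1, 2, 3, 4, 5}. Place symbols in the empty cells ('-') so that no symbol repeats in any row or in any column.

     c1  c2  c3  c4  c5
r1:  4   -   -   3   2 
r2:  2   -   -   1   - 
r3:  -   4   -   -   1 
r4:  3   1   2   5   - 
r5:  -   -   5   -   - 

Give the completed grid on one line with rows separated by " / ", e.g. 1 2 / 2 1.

4 5 1 3 2 / 2 3 4 1 5 / 5 4 3 2 1 / 3 1 2 5 4 / 1 2 5 4 3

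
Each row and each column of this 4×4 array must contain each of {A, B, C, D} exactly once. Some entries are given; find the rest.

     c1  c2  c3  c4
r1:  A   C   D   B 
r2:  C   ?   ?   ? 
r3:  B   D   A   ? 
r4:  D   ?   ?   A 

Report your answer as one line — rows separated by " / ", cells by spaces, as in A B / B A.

(r2,c3) = B
(r2,c4) = D
(r3,c4) = C
(r4,c2) = B
(r4,c3) = C
(r2,c2) = A

A C D B / C A B D / B D A C / D B C A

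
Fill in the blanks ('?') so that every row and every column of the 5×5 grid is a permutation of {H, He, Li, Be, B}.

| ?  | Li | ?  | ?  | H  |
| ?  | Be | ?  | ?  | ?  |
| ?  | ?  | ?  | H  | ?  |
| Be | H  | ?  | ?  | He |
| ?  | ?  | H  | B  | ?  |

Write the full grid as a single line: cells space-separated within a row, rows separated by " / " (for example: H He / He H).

B Li He Be H / H Be Li He B / He B Be H Li / Be H B Li He / Li He H B Be

(r4,c4) = Li
(r5,c2) = He
(r2,c4) = He
(r3,c2) = B
(r4,c3) = B
(r5,c1) = Li
(r5,c5) = Be
(r1,c4) = Be
(r2,c3) = Li
(r2,c5) = B
(r3,c1) = He
(r3,c3) = Be
(r3,c5) = Li
(r1,c1) = B
(r1,c3) = He
(r2,c1) = H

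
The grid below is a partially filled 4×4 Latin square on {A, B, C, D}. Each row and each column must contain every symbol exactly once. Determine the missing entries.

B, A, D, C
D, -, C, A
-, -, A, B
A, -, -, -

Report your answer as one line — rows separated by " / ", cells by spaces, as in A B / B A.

B A D C / D B C A / C D A B / A C B D

row 2 has {A,C,D}; column 2 has {A} — only B is left for (r2,c2).
row 3 has {A,B}; column 1 has {A,B,D} — only C is left for (r3,c1).
row 3 has {A,B,C}; column 2 has {A,B} — only D is left for (r3,c2).
row 4 has {A}; column 2 has {A,B,D} — only C is left for (r4,c2).
row 4 has {A,C}; column 3 has {A,C,D} — only B is left for (r4,c3).
row 4 has {A,B,C}; column 4 has {A,B,C} — only D is left for (r4,c4).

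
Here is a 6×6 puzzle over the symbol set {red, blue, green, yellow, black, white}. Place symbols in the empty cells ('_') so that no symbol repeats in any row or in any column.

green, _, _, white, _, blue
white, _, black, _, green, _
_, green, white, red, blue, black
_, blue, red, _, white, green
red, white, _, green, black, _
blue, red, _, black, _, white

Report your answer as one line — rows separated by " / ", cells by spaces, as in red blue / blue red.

(r1,c3) = yellow
(r1,c5) = red
(r2,c2) = yellow
(r2,c4) = blue
(r2,c6) = red
(r3,c1) = yellow
(r4,c1) = black
(r4,c4) = yellow
(r5,c3) = blue
(r5,c6) = yellow
(r6,c3) = green
(r6,c5) = yellow
(r1,c2) = black

green black yellow white red blue / white yellow black blue green red / yellow green white red blue black / black blue red yellow white green / red white blue green black yellow / blue red green black yellow white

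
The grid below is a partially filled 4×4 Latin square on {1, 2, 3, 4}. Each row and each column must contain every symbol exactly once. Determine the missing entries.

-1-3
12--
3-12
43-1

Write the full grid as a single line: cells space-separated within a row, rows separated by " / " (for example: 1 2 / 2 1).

(r1,c1) = 2
(r1,c3) = 4
(r2,c3) = 3
(r2,c4) = 4
(r3,c2) = 4
(r4,c3) = 2

2 1 4 3 / 1 2 3 4 / 3 4 1 2 / 4 3 2 1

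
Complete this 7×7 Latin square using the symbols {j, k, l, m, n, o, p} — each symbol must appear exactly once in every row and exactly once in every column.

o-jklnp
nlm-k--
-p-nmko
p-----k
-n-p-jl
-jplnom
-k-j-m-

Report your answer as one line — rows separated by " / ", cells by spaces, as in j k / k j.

o m j k l n p / n l m o k p j / j p l n m k o / p o n m j l k / m n k p o j l / k j p l n o m / l k o j p m n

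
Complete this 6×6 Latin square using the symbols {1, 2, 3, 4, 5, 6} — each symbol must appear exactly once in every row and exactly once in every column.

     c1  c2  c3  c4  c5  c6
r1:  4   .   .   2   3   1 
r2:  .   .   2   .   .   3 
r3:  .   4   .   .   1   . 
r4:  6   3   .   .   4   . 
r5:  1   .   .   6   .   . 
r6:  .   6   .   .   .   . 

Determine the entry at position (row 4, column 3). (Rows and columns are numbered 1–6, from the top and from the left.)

At row 1, column 2: row 1 has {1,2,3,4}; column 2 has {3,4,6}; that leaves 5.
At row 1, column 3: row 1 has {1,2,3,4,5}; column 3 has {2}; that leaves 6.
At row 2, column 1: row 2 has {2,3}; column 1 has {1,4,6}; that leaves 5.
At row 2, column 2: row 2 has {2,3,5}; column 2 has {3,4,5,6}; that leaves 1.
At row 2, column 4: row 2 has {1,2,3,5}; column 4 has {2,6}; that leaves 4.
At row 2, column 5: row 2 has {1,2,3,4,5}; column 5 has {1,3,4}; that leaves 6.
At row 5, column 2: row 5 has {1,6}; column 2 has {1,3,4,5,6}; that leaves 2.
At row 5, column 5: row 5 has {1,2,6}; column 5 has {1,3,4,6}; that leaves 5.
At row 5, column 6: row 5 has {1,2,5,6}; column 6 has {1,3}; that leaves 4.
At row 6, column 5: row 6 has {6}; column 5 has {1,3,4,5,6}; that leaves 2.
At row 6, column 6: row 6 has {2,6}; column 6 has {1,3,4}; that leaves 5.
At row 4, column 6: row 4 has {3,4,6}; column 6 has {1,3,4,5}; that leaves 2.
At row 5, column 3: row 5 has {1,2,4,5,6}; column 3 has {2,6}; that leaves 3.
At row 6, column 1: row 6 has {2,5,6}; column 1 has {1,4,5,6}; that leaves 3.
At row 6, column 4: row 6 has {2,3,5,6}; column 4 has {2,4,6}; that leaves 1.
At row 3, column 1: row 3 has {1,4}; column 1 has {1,3,4,5,6}; that leaves 2.
At row 3, column 3: row 3 has {1,2,4}; column 3 has {2,3,6}; that leaves 5.
At row 3, column 4: row 3 has {1,2,4,5}; column 4 has {1,2,4,6}; that leaves 3.
At row 3, column 6: row 3 has {1,2,3,4,5}; column 6 has {1,2,3,4,5}; that leaves 6.
At row 4, column 3: row 4 has {2,3,4,6}; column 3 has {2,3,5,6}; that leaves 1.

1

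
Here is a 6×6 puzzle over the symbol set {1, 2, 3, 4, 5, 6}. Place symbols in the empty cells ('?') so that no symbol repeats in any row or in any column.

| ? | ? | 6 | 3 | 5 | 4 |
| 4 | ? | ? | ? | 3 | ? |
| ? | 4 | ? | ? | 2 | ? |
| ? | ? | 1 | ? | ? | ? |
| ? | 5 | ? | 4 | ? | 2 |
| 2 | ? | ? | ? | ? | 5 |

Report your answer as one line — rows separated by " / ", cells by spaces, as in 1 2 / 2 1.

1 2 6 3 5 4 / 4 1 2 5 3 6 / 3 4 5 6 2 1 / 5 6 1 2 4 3 / 6 5 3 4 1 2 / 2 3 4 1 6 5

(r1,c1) = 1
(r1,c2) = 2
(r5,c3) = 3
(r6,c3) = 4
(r3,c3) = 5
(r5,c1) = 6
(r5,c5) = 1
(r6,c5) = 6
(r2,c3) = 2
(r3,c1) = 3
(r4,c1) = 5
(r4,c5) = 4
(r6,c4) = 1
(r3,c4) = 6
(r3,c6) = 1
(r4,c4) = 2
(r6,c2) = 3
(r2,c4) = 5
(r2,c6) = 6
(r4,c2) = 6
(r4,c6) = 3
(r2,c2) = 1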